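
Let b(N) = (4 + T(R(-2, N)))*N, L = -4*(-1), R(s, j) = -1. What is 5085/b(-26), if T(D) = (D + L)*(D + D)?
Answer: 5085/52 ≈ 97.788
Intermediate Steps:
L = 4
T(D) = 2*D*(4 + D) (T(D) = (D + 4)*(D + D) = (4 + D)*(2*D) = 2*D*(4 + D))
b(N) = -2*N (b(N) = (4 + 2*(-1)*(4 - 1))*N = (4 + 2*(-1)*3)*N = (4 - 6)*N = -2*N)
5085/b(-26) = 5085/((-2*(-26))) = 5085/52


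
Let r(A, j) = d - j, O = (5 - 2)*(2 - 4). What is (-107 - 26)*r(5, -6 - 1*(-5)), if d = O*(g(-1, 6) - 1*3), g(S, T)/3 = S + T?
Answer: 9443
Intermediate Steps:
g(S, T) = 3*S + 3*T (g(S, T) = 3*(S + T) = 3*S + 3*T)
O = -6 (O = 3*(-2) = -6)
d = -72 (d = -6*((3*(-1) + 3*6) - 1*3) = -6*((-3 + 18) - 3) = -6*(15 - 3) = -6*12 = -72)
r(A, j) = -72 - j
(-107 - 26)*r(5, -6 - 1*(-5)) = (-107 - 26)*(-72 - (-6 - 1*(-5))) = -133*(-72 - (-6 + 5)) = -133*(-72 - 1*(-1)) = -133*(-72 + 1) = -133*(-71) = 9443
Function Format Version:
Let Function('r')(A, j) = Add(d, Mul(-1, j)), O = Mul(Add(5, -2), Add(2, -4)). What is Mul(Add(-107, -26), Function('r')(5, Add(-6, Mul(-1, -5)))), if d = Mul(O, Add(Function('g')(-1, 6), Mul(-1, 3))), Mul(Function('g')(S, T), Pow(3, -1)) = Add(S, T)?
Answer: 9443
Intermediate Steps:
Function('g')(S, T) = Add(Mul(3, S), Mul(3, T)) (Function('g')(S, T) = Mul(3, Add(S, T)) = Add(Mul(3, S), Mul(3, T)))
O = -6 (O = Mul(3, -2) = -6)
d = -72 (d = Mul(-6, Add(Add(Mul(3, -1), Mul(3, 6)), Mul(-1, 3))) = Mul(-6, Add(Add(-3, 18), -3)) = Mul(-6, Add(15, -3)) = Mul(-6, 12) = -72)
Function('r')(A, j) = Add(-72, Mul(-1, j))
Mul(Add(-107, -26), Function('r')(5, Add(-6, Mul(-1, -5)))) = Mul(Add(-107, -26), Add(-72, Mul(-1, Add(-6, Mul(-1, -5))))) = Mul(-133, Add(-72, Mul(-1, Add(-6, 5)))) = Mul(-133, Add(-72, Mul(-1, -1))) = Mul(-133, Add(-72, 1)) = Mul(-133, -71) = 9443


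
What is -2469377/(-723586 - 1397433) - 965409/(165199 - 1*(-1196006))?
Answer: 437892495838/962380555965 ≈ 0.45501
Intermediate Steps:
-2469377/(-723586 - 1397433) - 965409/(165199 - 1*(-1196006)) = -2469377/(-2121019) - 965409/(165199 + 1196006) = -2469377*(-1/2121019) - 965409/1361205 = 2469377/2121019 - 965409*1/1361205 = 2469377/2121019 - 321803/453735 = 437892495838/962380555965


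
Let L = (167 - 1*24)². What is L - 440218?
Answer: -419769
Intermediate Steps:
L = 20449 (L = (167 - 24)² = 143² = 20449)
L - 440218 = 20449 - 440218 = -419769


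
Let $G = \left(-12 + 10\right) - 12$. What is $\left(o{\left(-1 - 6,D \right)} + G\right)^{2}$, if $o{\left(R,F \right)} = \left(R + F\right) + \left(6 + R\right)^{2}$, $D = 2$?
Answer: $324$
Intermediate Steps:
$G = -14$ ($G = -2 - 12 = -14$)
$o{\left(R,F \right)} = F + R + \left(6 + R\right)^{2}$ ($o{\left(R,F \right)} = \left(F + R\right) + \left(6 + R\right)^{2} = F + R + \left(6 + R\right)^{2}$)
$\left(o{\left(-1 - 6,D \right)} + G\right)^{2} = \left(\left(2 - 7 + \left(6 - 7\right)^{2}\right) - 14\right)^{2} = \left(\left(2 - 7 + \left(-1\right)^{2}\right) - 14\right)^{2} = \left(\left(2 - 7 + 1\right) - 14\right)^{2} = \left(-4 - 14\right)^{2} = \left(-18\right)^{2} = 324$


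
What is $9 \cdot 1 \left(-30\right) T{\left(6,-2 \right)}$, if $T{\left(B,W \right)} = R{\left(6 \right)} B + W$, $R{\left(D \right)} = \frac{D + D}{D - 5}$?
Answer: $-18900$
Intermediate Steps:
$R{\left(D \right)} = \frac{2 D}{-5 + D}$
$T{\left(B,W \right)} = W + 12 B$ ($T{\left(B,W \right)} = 2 \cdot 6 \frac{1}{-5 + 6} B + W = 2 \cdot 6 \cdot 1^{-1} B + W = 2 \cdot 6 \cdot 1 B + W = 12 B + W = W + 12 B$)
$9 \cdot 1 \left(-30\right) T{\left(6,-2 \right)} = 9 \cdot 1 \left(-30\right) \left(-2 + 12 \cdot 6\right) = 9 \left(-30\right) \left(-2 + 72\right) = \left(-270\right) 70 = -18900$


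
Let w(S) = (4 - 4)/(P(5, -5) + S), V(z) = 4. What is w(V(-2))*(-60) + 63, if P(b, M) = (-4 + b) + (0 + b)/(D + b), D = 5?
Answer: 63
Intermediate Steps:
P(b, M) = -4 + b + b/(5 + b) (P(b, M) = (-4 + b) + (0 + b)/(5 + b) = (-4 + b) + b/(5 + b) = -4 + b + b/(5 + b))
w(S) = 0 (w(S) = (4 - 4)/((-20 + 5**2 + 2*5)/(5 + 5) + S) = 0/((-20 + 25 + 10)/10 + S) = 0/((1/10)*15 + S) = 0/(3/2 + S) = 0)
w(V(-2))*(-60) + 63 = 0*(-60) + 63 = 0 + 63 = 63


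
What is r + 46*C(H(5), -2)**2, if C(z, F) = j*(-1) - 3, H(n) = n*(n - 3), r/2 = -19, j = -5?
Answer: 146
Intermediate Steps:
r = -38 (r = 2*(-19) = -38)
H(n) = n*(-3 + n)
C(z, F) = 2 (C(z, F) = -5*(-1) - 3 = 5 - 3 = 2)
r + 46*C(H(5), -2)**2 = -38 + 46*2**2 = -38 + 46*4 = -38 + 184 = 146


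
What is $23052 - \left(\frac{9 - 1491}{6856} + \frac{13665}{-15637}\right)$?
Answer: $\frac{1235729447709}{53603636} \approx 23053.0$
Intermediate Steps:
$23052 - \left(\frac{9 - 1491}{6856} + \frac{13665}{-15637}\right) = 23052 - \left(\left(9 - 1491\right) \frac{1}{6856} + 13665 \left(- \frac{1}{15637}\right)\right) = 23052 - \left(\left(-1482\right) \frac{1}{6856} - \frac{13665}{15637}\right) = 23052 - \left(- \frac{741}{3428} - \frac{13665}{15637}\right) = 23052 - - \frac{58430637}{53603636} = 23052 + \frac{58430637}{53603636} = \frac{1235729447709}{53603636}$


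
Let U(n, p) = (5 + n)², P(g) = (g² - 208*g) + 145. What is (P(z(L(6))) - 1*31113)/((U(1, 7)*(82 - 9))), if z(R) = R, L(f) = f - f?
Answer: -7742/657 ≈ -11.784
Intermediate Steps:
L(f) = 0
P(g) = 145 + g² - 208*g
(P(z(L(6))) - 1*31113)/((U(1, 7)*(82 - 9))) = ((145 + 0² - 208*0) - 1*31113)/(((5 + 1)²*(82 - 9))) = ((145 + 0 + 0) - 31113)/((6²*73)) = (145 - 31113)/((36*73)) = -30968/2628 = -30968*1/2628 = -7742/657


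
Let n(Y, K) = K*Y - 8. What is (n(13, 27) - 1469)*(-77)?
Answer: 86702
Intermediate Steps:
n(Y, K) = -8 + K*Y
(n(13, 27) - 1469)*(-77) = ((-8 + 27*13) - 1469)*(-77) = ((-8 + 351) - 1469)*(-77) = (343 - 1469)*(-77) = -1126*(-77) = 86702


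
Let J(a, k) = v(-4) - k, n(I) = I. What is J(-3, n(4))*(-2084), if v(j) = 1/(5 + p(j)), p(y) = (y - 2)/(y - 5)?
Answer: 135460/17 ≈ 7968.2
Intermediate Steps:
p(y) = (-2 + y)/(-5 + y)
v(j) = 1/(5 + (-2 + j)/(-5 + j))
J(a, k) = 3/17 - k (J(a, k) = (-5 - 4)/(3*(-9 + 2*(-4))) - k = (⅓)*(-9)/(-9 - 8) - k = (⅓)*(-9)/(-17) - k = (⅓)*(-1/17)*(-9) - k = 3/17 - k)
J(-3, n(4))*(-2084) = (3/17 - 1*4)*(-2084) = (3/17 - 4)*(-2084) = -65/17*(-2084) = 135460/17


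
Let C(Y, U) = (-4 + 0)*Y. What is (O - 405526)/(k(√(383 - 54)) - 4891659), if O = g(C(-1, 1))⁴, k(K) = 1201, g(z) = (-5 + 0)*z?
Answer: 122763/2445229 ≈ 0.050205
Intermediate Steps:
C(Y, U) = -4*Y
g(z) = -5*z
O = 160000 (O = (-(-20)*(-1))⁴ = (-5*4)⁴ = (-20)⁴ = 160000)
(O - 405526)/(k(√(383 - 54)) - 4891659) = (160000 - 405526)/(1201 - 4891659) = -245526/(-4890458) = -245526*(-1/4890458) = 122763/2445229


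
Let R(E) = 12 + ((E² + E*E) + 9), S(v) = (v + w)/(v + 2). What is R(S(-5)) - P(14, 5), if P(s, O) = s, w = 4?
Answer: 65/9 ≈ 7.2222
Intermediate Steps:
S(v) = (4 + v)/(2 + v) (S(v) = (v + 4)/(v + 2) = (4 + v)/(2 + v))
R(E) = 21 + 2*E² (R(E) = 12 + ((E² + E²) + 9) = 12 + (2*E² + 9) = 12 + (9 + 2*E²) = 21 + 2*E²)
R(S(-5)) - P(14, 5) = (21 + 2*((4 - 5)/(2 - 5))²) - 1*14 = (21 + 2*(-1/(-3))²) - 14 = (21 + 2*(-⅓*(-1))²) - 14 = (21 + 2*(⅓)²) - 14 = (21 + 2*(⅑)) - 14 = (21 + 2/9) - 14 = 191/9 - 14 = 65/9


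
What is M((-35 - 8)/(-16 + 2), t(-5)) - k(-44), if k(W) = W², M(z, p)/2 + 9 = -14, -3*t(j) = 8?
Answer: -1982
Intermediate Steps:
t(j) = -8/3 (t(j) = -⅓*8 = -8/3)
M(z, p) = -46 (M(z, p) = -18 + 2*(-14) = -18 - 28 = -46)
M((-35 - 8)/(-16 + 2), t(-5)) - k(-44) = -46 - 1*(-44)² = -46 - 1*1936 = -46 - 1936 = -1982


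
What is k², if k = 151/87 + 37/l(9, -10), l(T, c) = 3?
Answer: 166464/841 ≈ 197.94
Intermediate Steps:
k = 408/29 (k = 151/87 + 37/3 = 408/29 ≈ 14.069)
k² = (408/29)² = 166464/841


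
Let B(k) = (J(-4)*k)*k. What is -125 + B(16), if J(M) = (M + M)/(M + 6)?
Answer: -1149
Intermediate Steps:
J(M) = 2*M/(6 + M) (J(M) = (2*M)/(6 + M) = 2*M/(6 + M))
B(k) = -4*k**2 (B(k) = ((2*(-4)/(6 - 4))*k)*k = ((2*(-4)/2)*k)*k = ((2*(-4)*(1/2))*k)*k = (-4*k)*k = -4*k**2)
-125 + B(16) = -125 - 4*16**2 = -125 - 4*256 = -125 - 1024 = -1149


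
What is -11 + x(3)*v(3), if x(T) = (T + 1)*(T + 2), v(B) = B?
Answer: 49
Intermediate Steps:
x(T) = (1 + T)*(2 + T)
-11 + x(3)*v(3) = -11 + (2 + 3**2 + 3*3)*3 = -11 + (2 + 9 + 9)*3 = -11 + 20*3 = -11 + 60 = 49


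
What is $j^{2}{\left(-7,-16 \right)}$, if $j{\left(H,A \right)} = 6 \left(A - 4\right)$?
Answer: $14400$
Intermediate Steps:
$j{\left(H,A \right)} = -24 + 6 A$ ($j{\left(H,A \right)} = 6 \left(-4 + A\right) = -24 + 6 A$)
$j^{2}{\left(-7,-16 \right)} = \left(-24 + 6 \left(-16\right)\right)^{2} = \left(-24 - 96\right)^{2} = \left(-120\right)^{2} = 14400$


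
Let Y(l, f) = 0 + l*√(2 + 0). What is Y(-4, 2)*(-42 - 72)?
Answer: 456*√2 ≈ 644.88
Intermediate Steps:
Y(l, f) = l*√2 (Y(l, f) = 0 + l*√2 = l*√2)
Y(-4, 2)*(-42 - 72) = (-4*√2)*(-42 - 72) = -4*√2*(-114) = 456*√2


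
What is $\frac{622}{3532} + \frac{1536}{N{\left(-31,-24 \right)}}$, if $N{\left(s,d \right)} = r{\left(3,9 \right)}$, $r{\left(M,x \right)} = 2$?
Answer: $\frac{1356599}{1766} \approx 768.18$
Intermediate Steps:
$N{\left(s,d \right)} = 2$
$\frac{622}{3532} + \frac{1536}{N{\left(-31,-24 \right)}} = \frac{622}{3532} + \frac{1536}{2} = 622 \cdot \frac{1}{3532} + 1536 \cdot \frac{1}{2} = \frac{311}{1766} + 768 = \frac{1356599}{1766}$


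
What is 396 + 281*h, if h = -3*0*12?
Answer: 396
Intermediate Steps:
h = 0 (h = 0*12 = 0)
396 + 281*h = 396 + 281*0 = 396 + 0 = 396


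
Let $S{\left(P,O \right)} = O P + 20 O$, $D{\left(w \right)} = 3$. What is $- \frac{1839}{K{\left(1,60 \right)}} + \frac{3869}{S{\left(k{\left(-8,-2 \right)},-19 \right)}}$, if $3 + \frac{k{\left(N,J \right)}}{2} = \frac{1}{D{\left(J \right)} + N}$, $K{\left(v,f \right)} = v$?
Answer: $- \frac{2395333}{1292} \approx -1854.0$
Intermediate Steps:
$k{\left(N,J \right)} = -6 + \frac{2}{3 + N}$
$S{\left(P,O \right)} = 20 O + O P$
$- \frac{1839}{K{\left(1,60 \right)}} + \frac{3869}{S{\left(k{\left(-8,-2 \right)},-19 \right)}} = - \frac{1839}{1} + \frac{3869}{\left(-19\right) \left(20 + \frac{2 \left(-8 - -24\right)}{3 - 8}\right)} = \left(-1839\right) 1 + \frac{3869}{\left(-19\right) \left(20 + \frac{2 \left(-8 + 24\right)}{-5}\right)} = -1839 + \frac{3869}{\left(-19\right) \left(20 + 2 \left(- \frac{1}{5}\right) 16\right)} = -1839 + \frac{3869}{\left(-19\right) \left(20 - \frac{32}{5}\right)} = -1839 + \frac{3869}{\left(-19\right) \frac{68}{5}} = -1839 + \frac{3869}{- \frac{1292}{5}} = -1839 + 3869 \left(- \frac{5}{1292}\right) = -1839 - \frac{19345}{1292} = - \frac{2395333}{1292}$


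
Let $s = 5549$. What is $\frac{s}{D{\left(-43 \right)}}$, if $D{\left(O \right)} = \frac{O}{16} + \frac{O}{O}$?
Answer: $- \frac{88784}{27} \approx -3288.3$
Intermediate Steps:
$D{\left(O \right)} = 1 + \frac{O}{16}$ ($D{\left(O \right)} = O \frac{1}{16} + 1 = \frac{O}{16} + 1 = 1 + \frac{O}{16}$)
$\frac{s}{D{\left(-43 \right)}} = \frac{5549}{1 + \frac{1}{16} \left(-43\right)} = \frac{5549}{1 - \frac{43}{16}} = \frac{5549}{- \frac{27}{16}} = 5549 \left(- \frac{16}{27}\right) = - \frac{88784}{27}$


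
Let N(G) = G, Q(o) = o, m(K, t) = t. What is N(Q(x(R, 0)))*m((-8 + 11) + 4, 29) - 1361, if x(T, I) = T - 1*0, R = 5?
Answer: -1216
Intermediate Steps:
x(T, I) = T (x(T, I) = T + 0 = T)
N(Q(x(R, 0)))*m((-8 + 11) + 4, 29) - 1361 = 5*29 - 1361 = 145 - 1361 = -1216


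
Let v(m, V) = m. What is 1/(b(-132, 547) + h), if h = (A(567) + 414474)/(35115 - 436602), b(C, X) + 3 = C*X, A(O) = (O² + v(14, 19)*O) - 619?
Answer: -401487/28990915091 ≈ -1.3849e-5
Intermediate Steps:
A(O) = -619 + O² + 14*O (A(O) = (O² + 14*O) - 619 = -619 + O² + 14*O)
b(C, X) = -3 + C*X
h = -743282/401487 (h = ((-619 + 567² + 14*567) + 414474)/(35115 - 436602) = ((-619 + 321489 + 7938) + 414474)/(-401487) = (328808 + 414474)*(-1/401487) = 743282*(-1/401487) = -743282/401487 ≈ -1.8513)
1/(b(-132, 547) + h) = 1/((-3 - 132*547) - 743282/401487) = 1/((-3 - 72204) - 743282/401487) = 1/(-72207 - 743282/401487) = 1/(-28990915091/401487) = -401487/28990915091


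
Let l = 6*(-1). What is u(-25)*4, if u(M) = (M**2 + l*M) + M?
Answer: 3000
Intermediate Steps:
l = -6
u(M) = M**2 - 5*M (u(M) = (M**2 - 6*M) + M = M**2 - 5*M)
u(-25)*4 = -25*(-5 - 25)*4 = -25*(-30)*4 = 750*4 = 3000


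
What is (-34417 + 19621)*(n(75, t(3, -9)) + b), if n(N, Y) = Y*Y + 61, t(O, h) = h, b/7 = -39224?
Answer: 4060407096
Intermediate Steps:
b = -274568 (b = 7*(-39224) = -274568)
n(N, Y) = 61 + Y² (n(N, Y) = Y² + 61 = 61 + Y²)
(-34417 + 19621)*(n(75, t(3, -9)) + b) = (-34417 + 19621)*((61 + (-9)²) - 274568) = -14796*((61 + 81) - 274568) = -14796*(142 - 274568) = -14796*(-274426) = 4060407096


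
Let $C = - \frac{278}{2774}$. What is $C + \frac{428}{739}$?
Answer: $\frac{490915}{1024993} \approx 0.47894$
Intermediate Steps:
$C = - \frac{139}{1387}$ ($C = \left(-278\right) \frac{1}{2774} = - \frac{139}{1387} \approx -0.10022$)
$C + \frac{428}{739} = - \frac{139}{1387} + \frac{428}{739} = \frac{490915}{1024993}$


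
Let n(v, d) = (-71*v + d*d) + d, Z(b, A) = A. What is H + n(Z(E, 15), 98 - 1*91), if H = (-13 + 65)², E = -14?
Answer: 1695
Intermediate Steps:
n(v, d) = d + d² - 71*v (n(v, d) = (-71*v + d²) + d = (d² - 71*v) + d = d + d² - 71*v)
H = 2704 (H = 52² = 2704)
H + n(Z(E, 15), 98 - 1*91) = 2704 + ((98 - 1*91) + (98 - 1*91)² - 71*15) = 2704 + ((98 - 91) + (98 - 91)² - 1065) = 2704 + (7 + 7² - 1065) = 2704 + (7 + 49 - 1065) = 2704 - 1009 = 1695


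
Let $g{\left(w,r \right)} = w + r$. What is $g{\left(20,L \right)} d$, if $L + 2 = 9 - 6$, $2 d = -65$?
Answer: $- \frac{1365}{2} \approx -682.5$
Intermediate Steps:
$d = - \frac{65}{2}$ ($d = \frac{1}{2} \left(-65\right) = - \frac{65}{2} \approx -32.5$)
$L = 1$ ($L = -2 + \left(9 - 6\right) = -2 + 3 = 1$)
$g{\left(w,r \right)} = r + w$
$g{\left(20,L \right)} d = \left(1 + 20\right) \left(- \frac{65}{2}\right) = 21 \left(- \frac{65}{2}\right) = - \frac{1365}{2}$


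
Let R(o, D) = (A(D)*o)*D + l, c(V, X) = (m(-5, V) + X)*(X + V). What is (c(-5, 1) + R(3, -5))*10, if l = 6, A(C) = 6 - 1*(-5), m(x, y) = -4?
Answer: -1470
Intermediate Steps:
A(C) = 11 (A(C) = 6 + 5 = 11)
c(V, X) = (-4 + X)*(V + X) (c(V, X) = (-4 + X)*(X + V) = (-4 + X)*(V + X))
R(o, D) = 6 + 11*D*o (R(o, D) = (11*o)*D + 6 = 11*D*o + 6 = 6 + 11*D*o)
(c(-5, 1) + R(3, -5))*10 = ((1² - 4*(-5) - 4*1 - 5*1) + (6 + 11*(-5)*3))*10 = ((1 + 20 - 4 - 5) + (6 - 165))*10 = (12 - 159)*10 = -147*10 = -1470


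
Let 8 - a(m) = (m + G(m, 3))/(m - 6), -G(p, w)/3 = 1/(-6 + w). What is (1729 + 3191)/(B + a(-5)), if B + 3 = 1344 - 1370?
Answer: -10824/47 ≈ -230.30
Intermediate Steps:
B = -29 (B = -3 + (1344 - 1370) = -3 - 26 = -29)
G(p, w) = -3/(-6 + w)
a(m) = 8 - (1 + m)/(-6 + m) (a(m) = 8 - (m - 3/(-6 + 3))/(m - 6) = 8 - (m - 3/(-3))/(-6 + m) = 8 - (m - 3*(-⅓))/(-6 + m) = 8 - (m + 1)/(-6 + m) = 8 - (1 + m)/(-6 + m))
(1729 + 3191)/(B + a(-5)) = (1729 + 3191)/(-29 + 7*(-7 - 5)/(-6 - 5)) = 4920/(-29 + 7*(-12)/(-11)) = 4920/(-29 + 7*(-1/11)*(-12)) = 4920/(-29 + 84/11) = 4920/(-235/11) = 4920*(-11/235) = -10824/47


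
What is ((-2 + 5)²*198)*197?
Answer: 351054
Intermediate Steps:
((-2 + 5)²*198)*197 = (3²*198)*197 = (9*198)*197 = 1782*197 = 351054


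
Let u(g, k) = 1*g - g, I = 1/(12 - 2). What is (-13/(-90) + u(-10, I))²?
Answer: 169/8100 ≈ 0.020864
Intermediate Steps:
I = ⅒ (I = 1/10 = ⅒ ≈ 0.10000)
u(g, k) = 0 (u(g, k) = g - g = 0)
(-13/(-90) + u(-10, I))² = (-13/(-90) + 0)² = (-13*(-1/90) + 0)² = (13/90 + 0)² = (13/90)² = 169/8100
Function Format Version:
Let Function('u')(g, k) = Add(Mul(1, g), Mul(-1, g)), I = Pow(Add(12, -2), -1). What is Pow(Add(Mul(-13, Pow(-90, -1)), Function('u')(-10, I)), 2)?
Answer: Rational(169, 8100) ≈ 0.020864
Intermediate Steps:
I = Rational(1, 10) (I = Pow(10, -1) = Rational(1, 10) ≈ 0.10000)
Function('u')(g, k) = 0 (Function('u')(g, k) = Add(g, Mul(-1, g)) = 0)
Pow(Add(Mul(-13, Pow(-90, -1)), Function('u')(-10, I)), 2) = Pow(Add(Mul(-13, Pow(-90, -1)), 0), 2) = Pow(Add(Mul(-13, Rational(-1, 90)), 0), 2) = Pow(Add(Rational(13, 90), 0), 2) = Pow(Rational(13, 90), 2) = Rational(169, 8100)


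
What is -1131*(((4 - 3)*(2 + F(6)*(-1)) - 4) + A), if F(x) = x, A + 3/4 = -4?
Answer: 57681/4 ≈ 14420.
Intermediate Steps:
A = -19/4 (A = -¾ - 4 = -19/4 ≈ -4.7500)
-1131*(((4 - 3)*(2 + F(6)*(-1)) - 4) + A) = -1131*(((4 - 3)*(2 + 6*(-1)) - 4) - 19/4) = -1131*((1*(2 - 6) - 4) - 19/4) = -1131*((1*(-4) - 4) - 19/4) = -1131*((-4 - 4) - 19/4) = -1131*(-8 - 19/4) = -1131*(-51/4) = 57681/4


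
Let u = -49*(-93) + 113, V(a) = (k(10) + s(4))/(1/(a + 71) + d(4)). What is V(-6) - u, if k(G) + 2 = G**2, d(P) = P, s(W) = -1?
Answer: -1212565/261 ≈ -4645.8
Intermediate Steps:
k(G) = -2 + G**2
V(a) = 97/(4 + 1/(71 + a)) (V(a) = ((-2 + 10**2) - 1)/(1/(a + 71) + 4) = ((-2 + 100) - 1)/(1/(71 + a) + 4) = (98 - 1)/(4 + 1/(71 + a)) = 97/(4 + 1/(71 + a)))
u = 4670 (u = 4557 + 113 = 4670)
V(-6) - u = 97*(71 - 6)/(285 + 4*(-6)) - 1*4670 = 97*65/(285 - 24) - 4670 = 97*65/261 - 4670 = 97*(1/261)*65 - 4670 = 6305/261 - 4670 = -1212565/261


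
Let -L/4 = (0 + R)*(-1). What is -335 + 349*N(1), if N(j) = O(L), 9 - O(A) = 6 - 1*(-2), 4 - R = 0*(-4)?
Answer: 14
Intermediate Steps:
R = 4 (R = 4 - 0*(-4) = 4 - 1*0 = 4 + 0 = 4)
L = 16 (L = -4*(0 + 4)*(-1) = -16*(-1) = -4*(-4) = 16)
O(A) = 1 (O(A) = 9 - (6 - 1*(-2)) = 9 - (6 + 2) = 9 - 1*8 = 9 - 8 = 1)
N(j) = 1
-335 + 349*N(1) = -335 + 349*1 = -335 + 349 = 14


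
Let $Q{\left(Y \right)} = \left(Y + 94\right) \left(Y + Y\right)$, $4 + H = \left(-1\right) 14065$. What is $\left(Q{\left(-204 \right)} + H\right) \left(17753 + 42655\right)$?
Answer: $1861230888$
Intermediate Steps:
$H = -14069$ ($H = -4 - 14065 = -14069$)
$Q{\left(Y \right)} = 2 Y \left(94 + Y\right)$ ($Q{\left(Y \right)} = \left(94 + Y\right) 2 Y = 2 Y \left(94 + Y\right)$)
$\left(Q{\left(-204 \right)} + H\right) \left(17753 + 42655\right) = \left(2 \left(-204\right) \left(94 - 204\right) - 14069\right) \left(17753 + 42655\right) = \left(2 \left(-204\right) \left(-110\right) - 14069\right) 60408 = \left(44880 - 14069\right) 60408 = 30811 \cdot 60408 = 1861230888$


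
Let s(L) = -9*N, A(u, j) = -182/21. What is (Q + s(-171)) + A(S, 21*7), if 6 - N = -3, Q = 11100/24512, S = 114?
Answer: -1640107/18384 ≈ -89.214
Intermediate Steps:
Q = 2775/6128 (Q = 11100*(1/24512) = 2775/6128 ≈ 0.45284)
N = 9 (N = 6 - 1*(-3) = 6 + 3 = 9)
A(u, j) = -26/3 (A(u, j) = -182*1/21 = -26/3)
s(L) = -81 (s(L) = -9*9 = -81)
(Q + s(-171)) + A(S, 21*7) = (2775/6128 - 81) - 26/3 = -493593/6128 - 26/3 = -1640107/18384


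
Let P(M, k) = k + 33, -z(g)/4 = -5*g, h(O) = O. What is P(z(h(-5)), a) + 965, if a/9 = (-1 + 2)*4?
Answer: 1034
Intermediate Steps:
a = 36 (a = 9*((-1 + 2)*4) = 9*(1*4) = 9*4 = 36)
z(g) = 20*g (z(g) = -(-20)*g = 20*g)
P(M, k) = 33 + k
P(z(h(-5)), a) + 965 = (33 + 36) + 965 = 69 + 965 = 1034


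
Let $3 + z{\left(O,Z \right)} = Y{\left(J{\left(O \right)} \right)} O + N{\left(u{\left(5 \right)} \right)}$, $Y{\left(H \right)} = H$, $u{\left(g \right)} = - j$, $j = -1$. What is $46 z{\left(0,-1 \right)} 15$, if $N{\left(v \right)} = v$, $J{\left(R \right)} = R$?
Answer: $-1380$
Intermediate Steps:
$u{\left(g \right)} = 1$ ($u{\left(g \right)} = \left(-1\right) \left(-1\right) = 1$)
$z{\left(O,Z \right)} = -2 + O^{2}$ ($z{\left(O,Z \right)} = -3 + \left(O O + 1\right) = -3 + \left(O^{2} + 1\right) = -3 + \left(1 + O^{2}\right) = -2 + O^{2}$)
$46 z{\left(0,-1 \right)} 15 = 46 \left(-2 + 0^{2}\right) 15 = 46 \left(-2 + 0\right) 15 = 46 \left(-2\right) 15 = \left(-92\right) 15 = -1380$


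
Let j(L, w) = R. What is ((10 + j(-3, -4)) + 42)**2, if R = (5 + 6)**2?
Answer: 29929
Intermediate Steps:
R = 121 (R = 11**2 = 121)
j(L, w) = 121
((10 + j(-3, -4)) + 42)**2 = ((10 + 121) + 42)**2 = (131 + 42)**2 = 173**2 = 29929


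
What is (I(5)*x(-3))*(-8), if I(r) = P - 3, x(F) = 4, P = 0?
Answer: 96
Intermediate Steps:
I(r) = -3 (I(r) = 0 - 3 = -3)
(I(5)*x(-3))*(-8) = -3*4*(-8) = -12*(-8) = 96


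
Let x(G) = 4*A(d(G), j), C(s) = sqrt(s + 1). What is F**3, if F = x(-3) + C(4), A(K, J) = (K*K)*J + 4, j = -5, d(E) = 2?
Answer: (-64 + sqrt(5))**3 ≈ -2.3562e+5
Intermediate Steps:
C(s) = sqrt(1 + s)
A(K, J) = 4 + J*K**2 (A(K, J) = K**2*J + 4 = J*K**2 + 4 = 4 + J*K**2)
x(G) = -64 (x(G) = 4*(4 - 5*2**2) = 4*(4 - 5*4) = 4*(4 - 20) = 4*(-16) = -64)
F = -64 + sqrt(5) (F = -64 + sqrt(1 + 4) = -64 + sqrt(5) ≈ -61.764)
F**3 = (-64 + sqrt(5))**3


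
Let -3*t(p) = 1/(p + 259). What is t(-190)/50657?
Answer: -1/10485999 ≈ -9.5365e-8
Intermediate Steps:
t(p) = -1/(3*(259 + p)) (t(p) = -1/(3*(p + 259)) = -1/(3*(259 + p)))
t(-190)/50657 = -1/(777 + 3*(-190))/50657 = -1/(777 - 570)*(1/50657) = -1/207*(1/50657) = -1*1/207*(1/50657) = -1/207*1/50657 = -1/10485999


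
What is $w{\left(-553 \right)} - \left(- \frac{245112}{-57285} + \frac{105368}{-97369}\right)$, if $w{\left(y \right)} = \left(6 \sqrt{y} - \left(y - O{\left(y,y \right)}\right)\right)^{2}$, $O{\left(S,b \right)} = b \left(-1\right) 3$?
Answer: $\frac{9060240110978164}{1859261055} + 26544 i \sqrt{553} \approx 4.873 \cdot 10^{6} + 6.2421 \cdot 10^{5} i$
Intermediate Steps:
$O{\left(S,b \right)} = - 3 b$ ($O{\left(S,b \right)} = - b 3 = - 3 b$)
$w{\left(y \right)} = \left(- 4 y + 6 \sqrt{y}\right)^{2}$ ($w{\left(y \right)} = \left(6 \sqrt{y} - 4 y\right)^{2} = \left(- 4 y + 6 \sqrt{y}\right)^{2}$)
$w{\left(-553 \right)} - \left(- \frac{245112}{-57285} + \frac{105368}{-97369}\right) = 4 \left(\left(-2\right) \left(-553\right) + 3 \sqrt{-553}\right)^{2} - \left(- \frac{245112}{-57285} + \frac{105368}{-97369}\right) = 4 \left(1106 + 3 i \sqrt{553}\right)^{2} - \left(\left(-245112\right) \left(- \frac{1}{57285}\right) + 105368 \left(- \frac{1}{97369}\right)\right) = 4 \left(1106 + 3 i \sqrt{553}\right)^{2} - \left(\frac{81704}{19095} - \frac{105368}{97369}\right) = 4 \left(1106 + 3 i \sqrt{553}\right)^{2} - \frac{5943434816}{1859261055} = - \frac{5943434816}{1859261055} + 4 \left(1106 + 3 i \sqrt{553}\right)^{2}$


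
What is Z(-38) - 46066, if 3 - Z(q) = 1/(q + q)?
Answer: -3500787/76 ≈ -46063.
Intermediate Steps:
Z(q) = 3 - 1/(2*q) (Z(q) = 3 - 1/(q + q) = 3 - 1/(2*q))
Z(-38) - 46066 = (3 - ½/(-38)) - 46066 = (3 - ½*(-1/38)) - 46066 = (3 + 1/76) - 46066 = 229/76 - 46066 = -3500787/76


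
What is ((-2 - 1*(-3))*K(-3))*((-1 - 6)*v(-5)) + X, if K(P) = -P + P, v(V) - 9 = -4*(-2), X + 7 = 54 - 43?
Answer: 4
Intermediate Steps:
X = 4 (X = -7 + (54 - 43) = -7 + 11 = 4)
v(V) = 17 (v(V) = 9 - 4*(-2) = 9 + 8 = 17)
K(P) = 0
((-2 - 1*(-3))*K(-3))*((-1 - 6)*v(-5)) + X = ((-2 - 1*(-3))*0)*((-1 - 6)*17) + 4 = ((-2 + 3)*0)*(-7*17) + 4 = (1*0)*(-119) + 4 = 0*(-119) + 4 = 0 + 4 = 4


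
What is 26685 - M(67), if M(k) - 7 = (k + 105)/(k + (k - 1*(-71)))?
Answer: 5468818/205 ≈ 26677.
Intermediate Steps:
M(k) = 7 + (105 + k)/(71 + 2*k) (M(k) = 7 + (k + 105)/(k + (k - 1*(-71))) = 7 + (105 + k)/(k + (k + 71)) = 7 + (105 + k)/(k + (71 + k)) = 7 + (105 + k)/(71 + 2*k))
26685 - M(67) = 26685 - (602 + 15*67)/(71 + 2*67) = 26685 - (602 + 1005)/(71 + 134) = 26685 - 1607/205 = 5468818/205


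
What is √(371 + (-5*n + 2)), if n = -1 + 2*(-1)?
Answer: 2*√97 ≈ 19.698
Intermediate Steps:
n = -3 (n = -1 - 2 = -3)
√(371 + (-5*n + 2)) = √(371 + (-5*(-3) + 2)) = √(371 + (15 + 2)) = √(371 + 17) = √388 = 2*√97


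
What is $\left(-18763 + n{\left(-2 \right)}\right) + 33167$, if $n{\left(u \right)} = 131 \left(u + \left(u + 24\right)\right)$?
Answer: $17024$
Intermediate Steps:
$n{\left(u \right)} = 3144 + 262 u$ ($n{\left(u \right)} = 131 \left(u + \left(24 + u\right)\right) = 131 \left(24 + 2 u\right) = 3144 + 262 u$)
$\left(-18763 + n{\left(-2 \right)}\right) + 33167 = \left(-18763 + \left(3144 + 262 \left(-2\right)\right)\right) + 33167 = \left(-18763 + \left(3144 - 524\right)\right) + 33167 = \left(-18763 + 2620\right) + 33167 = -16143 + 33167 = 17024$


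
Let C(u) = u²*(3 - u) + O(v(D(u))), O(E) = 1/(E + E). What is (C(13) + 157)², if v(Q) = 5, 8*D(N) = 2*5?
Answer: 234978241/100 ≈ 2.3498e+6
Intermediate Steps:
D(N) = 5/4 (D(N) = (2*5)/8 = (⅛)*10 = 5/4)
O(E) = 1/(2*E)
C(u) = ⅒ + u²*(3 - u) (C(u) = u²*(3 - u) + (½)/5 = u²*(3 - u) + (½)*(⅕) = u²*(3 - u) + ⅒ = ⅒ + u²*(3 - u))
(C(13) + 157)² = ((⅒ - 1*13³ + 3*13²) + 157)² = ((⅒ - 1*2197 + 3*169) + 157)² = ((⅒ - 2197 + 507) + 157)² = (-16899/10 + 157)² = (-15329/10)² = 234978241/100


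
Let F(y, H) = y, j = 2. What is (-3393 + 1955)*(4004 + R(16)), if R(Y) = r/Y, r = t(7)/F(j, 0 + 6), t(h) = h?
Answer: -92129065/16 ≈ -5.7581e+6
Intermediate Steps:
r = 7/2 ≈ 3.5000
R(Y) = 7/(2*Y)
(-3393 + 1955)*(4004 + R(16)) = (-3393 + 1955)*(4004 + (7/2)/16) = -1438*(4004 + (7/2)*(1/16)) = -1438*(4004 + 7/32) = -1438*128135/32 = -92129065/16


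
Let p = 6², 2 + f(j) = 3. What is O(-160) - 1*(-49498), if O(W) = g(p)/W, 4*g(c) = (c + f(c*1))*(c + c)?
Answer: 3959507/80 ≈ 49494.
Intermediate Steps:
f(j) = 1 (f(j) = -2 + 3 = 1)
p = 36
g(c) = c*(1 + c)/2 (g(c) = ((c + 1)*(c + c))/4 = ((1 + c)*(2*c))/4 = (2*c*(1 + c))/4 = c*(1 + c)/2)
O(W) = 666/W (O(W) = ((½)*36*(1 + 36))/W = ((½)*36*37)/W = 666/W)
O(-160) - 1*(-49498) = 666/(-160) - 1*(-49498) = 666*(-1/160) + 49498 = -333/80 + 49498 = 3959507/80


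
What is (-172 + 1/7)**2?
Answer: 1447209/49 ≈ 29535.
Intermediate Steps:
(-172 + 1/7)**2 = (-1203/7)**2 = 1447209/49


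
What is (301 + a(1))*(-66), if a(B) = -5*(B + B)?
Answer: -19206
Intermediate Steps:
a(B) = -10*B
(301 + a(1))*(-66) = (301 - 10*1)*(-66) = (301 - 10)*(-66) = 291*(-66) = -19206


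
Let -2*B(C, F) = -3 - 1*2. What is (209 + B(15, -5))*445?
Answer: 188235/2 ≈ 94118.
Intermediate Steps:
B(C, F) = 5/2 (B(C, F) = -(-3 - 1*2)/2 = -(-3 - 2)/2 = -1/2*(-5) = 5/2)
(209 + B(15, -5))*445 = (209 + 5/2)*445 = (423/2)*445 = 188235/2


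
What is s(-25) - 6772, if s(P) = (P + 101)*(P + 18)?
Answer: -7304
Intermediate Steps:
s(P) = (18 + P)*(101 + P) (s(P) = (101 + P)*(18 + P) = (18 + P)*(101 + P))
s(-25) - 6772 = (1818 + (-25)² + 119*(-25)) - 6772 = (1818 + 625 - 2975) - 6772 = -532 - 6772 = -7304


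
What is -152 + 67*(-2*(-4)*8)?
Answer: 4136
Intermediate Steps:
-152 + 67*(-2*(-4)*8) = -152 + 67*(8*8) = -152 + 67*64 = -152 + 4288 = 4136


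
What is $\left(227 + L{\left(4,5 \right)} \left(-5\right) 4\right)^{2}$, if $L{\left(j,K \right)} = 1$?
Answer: $42849$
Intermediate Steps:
$\left(227 + L{\left(4,5 \right)} \left(-5\right) 4\right)^{2} = \left(227 + 1 \left(-5\right) 4\right)^{2} = \left(227 - 20\right)^{2} = 207^{2} = 42849$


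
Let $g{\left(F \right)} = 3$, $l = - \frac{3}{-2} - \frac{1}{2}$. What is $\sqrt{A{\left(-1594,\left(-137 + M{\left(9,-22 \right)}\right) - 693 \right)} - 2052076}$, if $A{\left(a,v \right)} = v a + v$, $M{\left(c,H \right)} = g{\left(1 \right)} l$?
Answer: $i \sqrt{734665} \approx 857.13 i$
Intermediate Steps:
$l = 1$ ($l = \left(-3\right) \left(- \frac{1}{2}\right) - \frac{1}{2} = \frac{3}{2} - \frac{1}{2} = 1$)
$M{\left(c,H \right)} = 3$ ($M{\left(c,H \right)} = 3 \cdot 1 = 3$)
$A{\left(a,v \right)} = v + a v$ ($A{\left(a,v \right)} = a v + v = v + a v$)
$\sqrt{A{\left(-1594,\left(-137 + M{\left(9,-22 \right)}\right) - 693 \right)} - 2052076} = \sqrt{\left(\left(-137 + 3\right) - 693\right) \left(1 - 1594\right) - 2052076} = \sqrt{\left(-134 - 693\right) \left(-1593\right) - 2052076} = \sqrt{\left(-827\right) \left(-1593\right) - 2052076} = \sqrt{1317411 - 2052076} = \sqrt{-734665} = i \sqrt{734665}$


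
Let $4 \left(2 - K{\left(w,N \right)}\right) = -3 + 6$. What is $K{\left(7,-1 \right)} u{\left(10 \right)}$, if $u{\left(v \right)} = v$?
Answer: $\frac{25}{2} \approx 12.5$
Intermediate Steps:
$K{\left(w,N \right)} = \frac{5}{4}$ ($K{\left(w,N \right)} = 2 - \frac{-3 + 6}{4} = 2 - \frac{3}{4} = \frac{5}{4}$)
$K{\left(7,-1 \right)} u{\left(10 \right)} = \frac{5}{4} \cdot 10 = \frac{25}{2}$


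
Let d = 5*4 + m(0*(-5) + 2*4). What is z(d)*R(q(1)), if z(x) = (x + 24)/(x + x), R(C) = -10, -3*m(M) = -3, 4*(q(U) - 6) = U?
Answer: -75/7 ≈ -10.714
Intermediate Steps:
q(U) = 6 + U/4
m(M) = 1 (m(M) = -1/3*(-3) = 1)
d = 21 (d = 5*4 + 1 = 20 + 1 = 21)
z(x) = (24 + x)/(2*x) (z(x) = (24 + x)/((2*x)) = (24 + x)*(1/(2*x)) = (24 + x)/(2*x))
z(d)*R(q(1)) = ((1/2)*(24 + 21)/21)*(-10) = ((1/2)*(1/21)*45)*(-10) = (15/14)*(-10) = -75/7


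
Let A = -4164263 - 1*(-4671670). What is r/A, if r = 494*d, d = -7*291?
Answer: -10374/5231 ≈ -1.9832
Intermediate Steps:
d = -2037
A = 507407 (A = -4164263 + 4671670 = 507407)
r = -1006278 (r = 494*(-2037) = -1006278)
r/A = -1006278/507407 = -1006278*1/507407 = -10374/5231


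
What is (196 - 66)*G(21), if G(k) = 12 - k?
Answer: -1170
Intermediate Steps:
(196 - 66)*G(21) = (196 - 66)*(12 - 1*21) = 130*(12 - 21) = 130*(-9) = -1170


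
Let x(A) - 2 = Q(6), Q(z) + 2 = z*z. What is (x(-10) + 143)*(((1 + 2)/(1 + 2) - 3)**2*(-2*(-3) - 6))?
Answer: 0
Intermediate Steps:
Q(z) = -2 + z**2 (Q(z) = -2 + z*z = -2 + z**2)
x(A) = 36 (x(A) = 2 + (-2 + 6**2) = 2 + (-2 + 36) = 2 + 34 = 36)
(x(-10) + 143)*(((1 + 2)/(1 + 2) - 3)**2*(-2*(-3) - 6)) = (36 + 143)*(((1 + 2)/(1 + 2) - 3)**2*(-2*(-3) - 6)) = 179*((3/3 - 3)**2*(6 - 6)) = 179*((3*(1/3) - 3)**2*0) = 179*((1 - 3)**2*0) = 179*((-2)**2*0) = 179*(4*0) = 179*0 = 0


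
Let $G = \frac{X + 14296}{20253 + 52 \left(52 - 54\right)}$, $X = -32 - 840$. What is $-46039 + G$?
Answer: $- \frac{927626387}{20149} \approx -46038.0$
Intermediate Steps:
$X = -872$ ($X = -32 - 840 = -872$)
$G = \frac{13424}{20149}$ ($G = \frac{-872 + 14296}{20253 + 52 \left(52 - 54\right)} = \frac{13424}{20253 + 52 \left(-2\right)} = \frac{13424}{20253 - 104} = \frac{13424}{20149} \approx 0.66624$)
$-46039 + G = -46039 + \frac{13424}{20149} = - \frac{927626387}{20149}$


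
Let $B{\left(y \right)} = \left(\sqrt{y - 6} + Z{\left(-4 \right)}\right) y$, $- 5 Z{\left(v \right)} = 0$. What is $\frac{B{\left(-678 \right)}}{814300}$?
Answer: $- \frac{1017 i \sqrt{19}}{203575} \approx - 0.021776 i$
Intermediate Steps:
$Z{\left(v \right)} = 0$ ($Z{\left(v \right)} = \left(- \frac{1}{5}\right) 0 = 0$)
$B{\left(y \right)} = y \sqrt{-6 + y}$ ($B{\left(y \right)} = \left(\sqrt{y - 6} + 0\right) y = \left(\sqrt{-6 + y} + 0\right) y = \sqrt{-6 + y} y = y \sqrt{-6 + y}$)
$\frac{B{\left(-678 \right)}}{814300} = \frac{\left(-678\right) \sqrt{-6 - 678}}{814300} = - 678 \sqrt{-684} \cdot \frac{1}{814300} = - 678 \cdot 6 i \sqrt{19} \cdot \frac{1}{814300} = - 4068 i \sqrt{19} \cdot \frac{1}{814300} = - \frac{1017 i \sqrt{19}}{203575}$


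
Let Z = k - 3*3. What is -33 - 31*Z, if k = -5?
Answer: 401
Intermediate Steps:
Z = -14 (Z = -5 - 3*3 = -5 - 9 = -14)
-33 - 31*Z = -33 - 31*(-14) = -33 + 434 = 401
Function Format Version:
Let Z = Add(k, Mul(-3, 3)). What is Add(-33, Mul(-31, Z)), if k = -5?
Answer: 401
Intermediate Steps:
Z = -14 (Z = Add(-5, Mul(-3, 3)) = Add(-5, -9) = -14)
Add(-33, Mul(-31, Z)) = Add(-33, Mul(-31, -14)) = Add(-33, 434) = 401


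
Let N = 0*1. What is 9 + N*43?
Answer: 9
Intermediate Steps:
N = 0
9 + N*43 = 9 + 0*43 = 9 + 0 = 9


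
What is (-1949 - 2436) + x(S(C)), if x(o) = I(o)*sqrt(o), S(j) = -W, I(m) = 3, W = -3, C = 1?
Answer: -4385 + 3*sqrt(3) ≈ -4379.8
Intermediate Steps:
S(j) = 3 (S(j) = -1*(-3) = 3)
x(o) = 3*sqrt(o)
(-1949 - 2436) + x(S(C)) = (-1949 - 2436) + 3*sqrt(3) = -4385 + 3*sqrt(3)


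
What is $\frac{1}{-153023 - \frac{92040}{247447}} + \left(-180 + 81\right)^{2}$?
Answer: $\frac{371116573272674}{37865174321} \approx 9801.0$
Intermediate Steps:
$\frac{1}{-153023 - \frac{92040}{247447}} + \left(-180 + 81\right)^{2} = \frac{1}{-153023 - \frac{92040}{247447}} + \left(-99\right)^{2} = \frac{1}{-153023 - \frac{92040}{247447}} + 9801 = \frac{1}{- \frac{37865174321}{247447}} + 9801 = - \frac{247447}{37865174321} + 9801 = \frac{371116573272674}{37865174321}$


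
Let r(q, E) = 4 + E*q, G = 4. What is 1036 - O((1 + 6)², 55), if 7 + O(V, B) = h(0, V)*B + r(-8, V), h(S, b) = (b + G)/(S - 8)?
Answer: 14363/8 ≈ 1795.4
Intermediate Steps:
h(S, b) = (4 + b)/(-8 + S) (h(S, b) = (b + 4)/(S - 8) = (4 + b)/(-8 + S))
O(V, B) = -3 - 8*V + B*(-½ - V/8) (O(V, B) = -7 + (((4 + V)/(-8 + 0))*B + (4 + V*(-8))) = -7 + (((4 + V)/(-8))*B + (4 - 8*V)) = -7 + ((-(4 + V)/8)*B + (4 - 8*V)) = -7 + ((-½ - V/8)*B + (4 - 8*V)) = -7 + (B*(-½ - V/8) + (4 - 8*V)) = -7 + (4 - 8*V + B*(-½ - V/8)) = -3 - 8*V + B*(-½ - V/8))
1036 - O((1 + 6)², 55) = 1036 - (-3 - 8*(1 + 6)² - ⅛*55*(4 + (1 + 6)²)) = 1036 - (-3 - 8*7² - ⅛*55*(4 + 7²)) = 1036 - (-3 - 8*49 - ⅛*55*(4 + 49)) = 1036 - (-3 - 392 - ⅛*55*53) = 1036 - (-3 - 392 - 2915/8) = 1036 - 1*(-6075/8) = 1036 + 6075/8 = 14363/8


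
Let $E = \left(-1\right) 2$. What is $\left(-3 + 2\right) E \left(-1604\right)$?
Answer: $-3208$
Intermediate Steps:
$E = -2$
$\left(-3 + 2\right) E \left(-1604\right) = \left(-3 + 2\right) \left(-2\right) \left(-1604\right) = \left(-1\right) \left(-2\right) \left(-1604\right) = 2 \left(-1604\right) = -3208$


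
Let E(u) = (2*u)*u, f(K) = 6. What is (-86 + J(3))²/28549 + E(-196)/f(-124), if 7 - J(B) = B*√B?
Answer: 1096757188/85647 + 474*√3/28549 ≈ 12806.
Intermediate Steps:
J(B) = 7 - B^(3/2) (J(B) = 7 - B*√B = 7 - B^(3/2))
E(u) = 2*u²
(-86 + J(3))²/28549 + E(-196)/f(-124) = (-86 + (7 - 3^(3/2)))²/28549 + (2*(-196)²)/6 = (-86 + (7 - 3*√3))²*(1/28549) + (2*38416)*(⅙) = (-86 + (7 - 3*√3))²*(1/28549) + 76832*(⅙) = (-79 - 3*√3)²*(1/28549) + 38416/3 = (-79 - 3*√3)²/28549 + 38416/3 = 38416/3 + (-79 - 3*√3)²/28549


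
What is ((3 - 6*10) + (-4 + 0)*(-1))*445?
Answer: -23585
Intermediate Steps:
((3 - 6*10) + (-4 + 0)*(-1))*445 = ((3 - 60) - 4*(-1))*445 = (-57 + 4)*445 = -53*445 = -23585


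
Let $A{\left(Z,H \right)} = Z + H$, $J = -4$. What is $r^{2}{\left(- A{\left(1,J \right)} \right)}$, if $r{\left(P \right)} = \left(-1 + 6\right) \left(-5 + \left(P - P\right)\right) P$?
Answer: $5625$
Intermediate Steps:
$A{\left(Z,H \right)} = H + Z$
$r{\left(P \right)} = - 25 P$ ($r{\left(P \right)} = 5 \left(-5 + 0\right) P = 5 \left(- 5 P\right) = - 25 P$)
$r^{2}{\left(- A{\left(1,J \right)} \right)} = \left(- 25 \left(- (-4 + 1)\right)\right)^{2} = \left(- 25 \left(\left(-1\right) \left(-3\right)\right)\right)^{2} = \left(\left(-25\right) 3\right)^{2} = \left(-75\right)^{2} = 5625$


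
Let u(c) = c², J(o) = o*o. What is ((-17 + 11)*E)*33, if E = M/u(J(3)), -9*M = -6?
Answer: -44/27 ≈ -1.6296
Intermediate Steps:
M = ⅔ (M = -⅑*(-6) = ⅔ ≈ 0.66667)
J(o) = o²
E = 2/243 (E = 2/(3*((3²)²)) = 2/(3*(9²)) = (⅔)/81 = (⅔)*(1/81) = 2/243 ≈ 0.0082304)
((-17 + 11)*E)*33 = ((-17 + 11)*(2/243))*33 = -6*2/243*33 = -4/81*33 = -44/27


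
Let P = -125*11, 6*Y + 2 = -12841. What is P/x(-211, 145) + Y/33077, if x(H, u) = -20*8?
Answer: 9027679/1058464 ≈ 8.5290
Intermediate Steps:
x(H, u) = -160
Y = -4281/2 (Y = -⅓ + (⅙)*(-12841) = -⅓ - 12841/6 = -4281/2 ≈ -2140.5)
P = -1375
P/x(-211, 145) + Y/33077 = -1375/(-160) - 4281/2/33077 = -1375*(-1/160) - 4281/2*1/33077 = 275/32 - 4281/66154 = 9027679/1058464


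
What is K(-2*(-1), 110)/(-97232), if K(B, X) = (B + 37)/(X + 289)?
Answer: -13/12931856 ≈ -1.0053e-6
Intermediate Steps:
K(B, X) = (37 + B)/(289 + X)
K(-2*(-1), 110)/(-97232) = ((37 - 2*(-1))/(289 + 110))/(-97232) = ((37 + 2)/399)*(-1/97232) = ((1/399)*39)*(-1/97232) = (13/133)*(-1/97232) = -13/12931856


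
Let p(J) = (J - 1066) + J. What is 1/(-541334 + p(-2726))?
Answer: -1/547852 ≈ -1.8253e-6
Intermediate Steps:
p(J) = -1066 + 2*J (p(J) = (-1066 + J) + J = -1066 + 2*J)
1/(-541334 + p(-2726)) = 1/(-541334 + (-1066 + 2*(-2726))) = 1/(-541334 + (-1066 - 5452)) = 1/(-541334 - 6518) = 1/(-547852) = -1/547852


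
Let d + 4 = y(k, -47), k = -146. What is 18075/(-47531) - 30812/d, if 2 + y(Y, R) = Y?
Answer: 365444443/1806178 ≈ 202.33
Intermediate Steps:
y(Y, R) = -2 + Y
d = -152 (d = -4 + (-2 - 146) = -4 - 148 = -152)
18075/(-47531) - 30812/d = 18075/(-47531) - 30812/(-152) = 18075*(-1/47531) - 30812*(-1/152) = -18075/47531 + 7703/38 = 365444443/1806178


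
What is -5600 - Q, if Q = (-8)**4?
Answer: -9696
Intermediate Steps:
Q = 4096
-5600 - Q = -5600 - 1*4096 = -5600 - 4096 = -9696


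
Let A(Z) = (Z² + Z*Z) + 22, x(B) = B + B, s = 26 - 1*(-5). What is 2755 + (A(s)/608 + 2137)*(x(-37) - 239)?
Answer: -50701635/76 ≈ -6.6713e+5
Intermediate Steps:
s = 31 (s = 26 + 5 = 31)
x(B) = 2*B
A(Z) = 22 + 2*Z² (A(Z) = (Z² + Z²) + 22 = 2*Z² + 22 = 22 + 2*Z²)
2755 + (A(s)/608 + 2137)*(x(-37) - 239) = 2755 + ((22 + 2*31²)/608 + 2137)*(2*(-37) - 239) = 2755 + ((22 + 2*961)*(1/608) + 2137)*(-74 - 239) = 2755 + ((22 + 1922)*(1/608) + 2137)*(-313) = 2755 + (1944*(1/608) + 2137)*(-313) = 2755 + (243/76 + 2137)*(-313) = 2755 + (162655/76)*(-313) = 2755 - 50911015/76 = -50701635/76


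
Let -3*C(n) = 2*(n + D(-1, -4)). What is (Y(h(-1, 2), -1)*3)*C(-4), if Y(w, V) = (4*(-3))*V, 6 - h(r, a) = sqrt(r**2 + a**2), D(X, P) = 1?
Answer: 72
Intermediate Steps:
C(n) = -2/3 - 2*n/3 (C(n) = -2*(n + 1)/3 = -2*(1 + n)/3 = -(2 + 2*n)/3 = -2/3 - 2*n/3)
h(r, a) = 6 - sqrt(a**2 + r**2) (h(r, a) = 6 - sqrt(r**2 + a**2) = 6 - sqrt(a**2 + r**2))
Y(w, V) = -12*V
(Y(h(-1, 2), -1)*3)*C(-4) = (-12*(-1)*3)*(-2/3 - 2/3*(-4)) = (12*3)*(-2/3 + 8/3) = 36*2 = 72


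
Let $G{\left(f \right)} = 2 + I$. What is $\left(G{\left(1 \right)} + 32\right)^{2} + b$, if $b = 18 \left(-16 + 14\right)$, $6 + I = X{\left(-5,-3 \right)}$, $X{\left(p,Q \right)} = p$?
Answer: $493$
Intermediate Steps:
$I = -11$ ($I = -6 - 5 = -11$)
$G{\left(f \right)} = -9$ ($G{\left(f \right)} = 2 - 11 = -9$)
$b = -36$ ($b = 18 \left(-2\right) = -36$)
$\left(G{\left(1 \right)} + 32\right)^{2} + b = \left(-9 + 32\right)^{2} - 36 = 23^{2} - 36 = 529 - 36 = 493$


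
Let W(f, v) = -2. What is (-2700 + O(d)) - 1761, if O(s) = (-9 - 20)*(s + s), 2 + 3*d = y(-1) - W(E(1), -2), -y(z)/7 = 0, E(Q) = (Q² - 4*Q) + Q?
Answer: -4461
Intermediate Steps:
E(Q) = Q² - 3*Q
y(z) = 0 (y(z) = -7*0 = 0)
d = 0 (d = -⅔ + (0 - 1*(-2))/3 = -⅔ + (0 + 2)/3 = -⅔ + (⅓)*2 = -⅔ + ⅔ = 0)
O(s) = -58*s
(-2700 + O(d)) - 1761 = (-2700 - 58*0) - 1761 = (-2700 + 0) - 1761 = -2700 - 1761 = -4461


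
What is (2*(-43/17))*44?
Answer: -3784/17 ≈ -222.59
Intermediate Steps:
(2*(-43/17))*44 = -86/17*44 = -3784/17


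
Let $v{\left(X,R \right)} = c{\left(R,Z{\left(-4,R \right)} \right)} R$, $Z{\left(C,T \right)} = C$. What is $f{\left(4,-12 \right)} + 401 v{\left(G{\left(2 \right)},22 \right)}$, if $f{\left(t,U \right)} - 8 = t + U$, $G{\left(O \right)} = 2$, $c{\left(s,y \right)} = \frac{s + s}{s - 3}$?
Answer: $\frac{388168}{19} \approx 20430.0$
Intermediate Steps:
$c{\left(s,y \right)} = \frac{2 s}{-3 + s}$
$f{\left(t,U \right)} = 8 + U + t$ ($f{\left(t,U \right)} = 8 + \left(t + U\right) = 8 + \left(U + t\right) = 8 + U + t$)
$v{\left(X,R \right)} = \frac{2 R^{2}}{-3 + R}$ ($v{\left(X,R \right)} = \frac{2 R}{-3 + R} R = \frac{2 R^{2}}{-3 + R}$)
$f{\left(4,-12 \right)} + 401 v{\left(G{\left(2 \right)},22 \right)} = \left(8 - 12 + 4\right) + 401 \frac{2 \cdot 22^{2}}{-3 + 22} = 0 + 401 \cdot 2 \cdot 484 \cdot \frac{1}{19} = 0 + 401 \cdot \frac{968}{19} = 0 + \frac{388168}{19} = \frac{388168}{19}$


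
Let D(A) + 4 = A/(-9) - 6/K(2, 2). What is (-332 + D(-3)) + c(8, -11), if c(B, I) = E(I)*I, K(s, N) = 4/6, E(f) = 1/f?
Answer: -1031/3 ≈ -343.67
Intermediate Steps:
K(s, N) = ⅔ (K(s, N) = 4*(⅙) = ⅔)
c(B, I) = 1 (c(B, I) = I/I = 1)
D(A) = -13 - A/9 (D(A) = -4 + (A/(-9) - 6/⅔) = -4 + (A*(-⅑) - 6*3/2) = -4 + (-A/9 - 9) = -4 + (-9 - A/9) = -13 - A/9)
(-332 + D(-3)) + c(8, -11) = (-332 + (-13 - ⅑*(-3))) + 1 = (-332 + (-13 + ⅓)) + 1 = (-332 - 38/3) + 1 = -1034/3 + 1 = -1031/3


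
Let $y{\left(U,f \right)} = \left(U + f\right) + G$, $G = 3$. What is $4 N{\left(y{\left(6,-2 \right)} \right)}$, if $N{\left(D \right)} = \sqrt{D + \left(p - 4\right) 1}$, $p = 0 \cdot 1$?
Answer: $4 \sqrt{3} \approx 6.9282$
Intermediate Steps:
$y{\left(U,f \right)} = 3 + U + f$ ($y{\left(U,f \right)} = \left(U + f\right) + 3 = 3 + U + f$)
$p = 0$
$N{\left(D \right)} = \sqrt{-4 + D}$ ($N{\left(D \right)} = \sqrt{D + \left(0 - 4\right) 1} = \sqrt{D - 4} = \sqrt{-4 + D}$)
$4 N{\left(y{\left(6,-2 \right)} \right)} = 4 \sqrt{-4 + \left(3 + 6 - 2\right)} = 4 \sqrt{-4 + 7} = 4 \sqrt{3}$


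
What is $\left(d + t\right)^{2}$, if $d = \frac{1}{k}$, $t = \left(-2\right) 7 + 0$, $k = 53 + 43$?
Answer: $\frac{1803649}{9216} \approx 195.71$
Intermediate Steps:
$k = 96$
$t = -14$ ($t = -14 + 0 = -14$)
$d = \frac{1}{96} \approx 0.010417$
$\left(d + t\right)^{2} = \left(\frac{1}{96} - 14\right)^{2} = \left(- \frac{1343}{96}\right)^{2} = \frac{1803649}{9216}$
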